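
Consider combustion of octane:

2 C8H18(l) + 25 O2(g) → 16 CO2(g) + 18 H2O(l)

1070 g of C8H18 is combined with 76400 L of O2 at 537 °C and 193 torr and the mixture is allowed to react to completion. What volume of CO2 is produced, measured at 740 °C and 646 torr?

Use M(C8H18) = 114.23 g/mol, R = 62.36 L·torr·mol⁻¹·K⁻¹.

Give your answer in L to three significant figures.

7330 L

n(C8H18) = 1070 / 114.23 = 9.367 mol
n(O2) = PV/RT = (193 × 76400) / (62.36 × 810.15) = 291.9 mol
For 9.367 mol C8H18, stoichiometry requires (25/2) × 9.367 = 117.1 mol O2; 291.9 mol is available, so C8H18 is limiting.
n(CO2) = (16/2) × 9.367 = 74.94 mol
V(CO2) = nRT/P = 74.94 × 62.36 × 1013.15 / 646 = 7329 L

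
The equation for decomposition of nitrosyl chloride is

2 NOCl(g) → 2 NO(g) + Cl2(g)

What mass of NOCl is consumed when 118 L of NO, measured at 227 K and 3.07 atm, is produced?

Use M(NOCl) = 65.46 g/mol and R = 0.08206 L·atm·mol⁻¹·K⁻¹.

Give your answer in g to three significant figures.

n(NO) = PV/RT = (3.07 × 118) / (0.08206 × 227) = 19.45 mol
n(NOCl) = (2/2) × 19.45 = 19.45 mol
m(NOCl) = 19.45 × 65.46 = 1273 g

1270 g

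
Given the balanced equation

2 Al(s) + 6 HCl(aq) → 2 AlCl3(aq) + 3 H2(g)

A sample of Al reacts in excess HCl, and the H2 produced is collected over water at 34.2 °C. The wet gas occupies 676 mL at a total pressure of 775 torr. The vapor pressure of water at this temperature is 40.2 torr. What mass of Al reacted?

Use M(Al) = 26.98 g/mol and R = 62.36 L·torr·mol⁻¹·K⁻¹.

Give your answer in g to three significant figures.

P(H2) = 775 − 40.2 = 734.8 torr
n(H2) = PV/RT = (734.8 × 0.6760) / (62.36 × 307.35) = 0.02592 mol
n(Al) = (2/3) × 0.02592 = 0.01728 mol
m(Al) = 0.01728 × 26.98 = 0.4662 g

0.466 g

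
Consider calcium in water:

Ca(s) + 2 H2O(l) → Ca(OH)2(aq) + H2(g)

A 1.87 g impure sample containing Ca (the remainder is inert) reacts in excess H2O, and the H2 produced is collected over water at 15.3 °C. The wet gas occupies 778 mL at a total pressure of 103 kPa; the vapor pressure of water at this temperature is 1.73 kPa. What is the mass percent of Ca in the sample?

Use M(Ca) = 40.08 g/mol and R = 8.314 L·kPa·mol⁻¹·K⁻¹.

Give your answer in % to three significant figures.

70.4 %

P(H2) = 103 − 1.73 = 101.3 kPa
n(H2) = PV/RT = (101.3 × 0.7780) / (8.314 × 288.45) = 0.03286 mol
n(Ca) = (1/1) × 0.03286 = 0.03286 mol
m(Ca) = 0.03286 × 40.08 = 1.317 g
%Ca = 1.317 / 1.87 × 100 = 70.43%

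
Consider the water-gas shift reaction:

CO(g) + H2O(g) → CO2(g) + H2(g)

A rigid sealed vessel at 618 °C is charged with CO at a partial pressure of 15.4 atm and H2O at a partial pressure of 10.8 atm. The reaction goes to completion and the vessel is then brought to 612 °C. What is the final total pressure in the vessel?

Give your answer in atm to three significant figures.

Because the vessel is rigid and T is held at 618 °C, work the stoichiometry in partial pressures (P_i = n_iRT/V).
P(H2O) required for 15.4 atm of CO = (1/1) × 15.4 = 15.40 atm; available 10.8 atm, so H2O is limiting.
P(CO) remaining = 15.4 − (1/1) × 10.8 = 4.600 atm
P(gaseous products) = (1+1)/1 × 10.8 = 21.60 atm
P_total at 618 °C = 4.600 + 21.60 = 26.20 atm
Scaling to 612 °C: P = 26.20 × 885.15/891.15 = 26.02 atm

26.0 atm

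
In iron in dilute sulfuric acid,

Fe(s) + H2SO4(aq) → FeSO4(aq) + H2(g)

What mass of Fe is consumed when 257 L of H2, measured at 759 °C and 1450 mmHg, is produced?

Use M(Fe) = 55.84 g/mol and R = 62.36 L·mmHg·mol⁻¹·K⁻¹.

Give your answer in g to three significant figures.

323 g

n(H2) = PV/RT = (1450 × 257) / (62.36 × 1032.15) = 5.790 mol
n(Fe) = (1/1) × 5.790 = 5.790 mol
m(Fe) = 5.790 × 55.84 = 323.3 g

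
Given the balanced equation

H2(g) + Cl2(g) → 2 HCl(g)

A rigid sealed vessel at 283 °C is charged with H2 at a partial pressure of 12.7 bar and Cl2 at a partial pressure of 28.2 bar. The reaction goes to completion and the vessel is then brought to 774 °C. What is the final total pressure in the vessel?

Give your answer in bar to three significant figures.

With V and T fixed, P_i ∝ n_i, so the mole ratios apply directly to partial pressures at 283 °C.
P(Cl2) required for 12.7 bar of H2 = (1/1) × 12.7 = 12.70 bar; available 28.2 bar, so H2 is limiting.
P(Cl2) remaining = 28.2 − (1/1) × 12.7 = 15.50 bar
P(gaseous products) = (2)/1 × 12.7 = 25.40 bar
P_total at 283 °C = 15.50 + 25.40 = 40.90 bar
Scaling to 774 °C: P = 40.90 × 1047.15/556.15 = 77.01 bar

77.0 bar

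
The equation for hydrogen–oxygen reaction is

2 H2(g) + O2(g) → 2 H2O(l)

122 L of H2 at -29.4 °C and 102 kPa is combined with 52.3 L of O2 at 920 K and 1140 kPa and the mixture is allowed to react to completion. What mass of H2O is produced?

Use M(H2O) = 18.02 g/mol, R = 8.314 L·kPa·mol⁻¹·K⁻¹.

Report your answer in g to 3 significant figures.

111 g

n(H2) = PV/RT = (102 × 122) / (8.314 × 243.75) = 6.141 mol
n(O2) = PV/RT = (1140 × 52.3) / (8.314 × 920) = 7.795 mol
For 6.141 mol H2, stoichiometry requires (1/2) × 6.141 = 3.071 mol O2; 7.795 mol is available, so H2 is limiting.
n(H2O) = (2/2) × 6.141 = 6.141 mol
m(H2O) = 6.141 × 18.02 = 110.7 g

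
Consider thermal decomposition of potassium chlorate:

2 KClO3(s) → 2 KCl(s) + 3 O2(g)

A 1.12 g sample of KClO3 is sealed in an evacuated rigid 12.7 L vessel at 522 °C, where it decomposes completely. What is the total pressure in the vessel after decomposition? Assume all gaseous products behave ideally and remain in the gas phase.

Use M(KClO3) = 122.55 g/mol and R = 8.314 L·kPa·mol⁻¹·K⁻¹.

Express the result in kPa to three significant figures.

7.14 kPa

n(KClO3) = 1.12 / 122.55 = 0.009139 mol
n(gas produced) = (3/2) × 0.009139 = 0.01371 mol
P = nRT/V = 0.01371 × 8.314 × 795.15 / 12.7 = 7.137 kPa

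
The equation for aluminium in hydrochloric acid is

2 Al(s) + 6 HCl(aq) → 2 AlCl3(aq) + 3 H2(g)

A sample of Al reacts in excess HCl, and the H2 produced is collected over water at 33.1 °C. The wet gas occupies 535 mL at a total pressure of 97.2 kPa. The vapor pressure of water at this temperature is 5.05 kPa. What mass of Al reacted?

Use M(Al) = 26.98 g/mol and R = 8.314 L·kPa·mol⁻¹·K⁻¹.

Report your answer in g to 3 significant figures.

0.348 g

P(H2) = 97.2 − 5.05 = 92.15 kPa
n(H2) = PV/RT = (92.15 × 0.5350) / (8.314 × 306.25) = 0.01936 mol
n(Al) = (2/3) × 0.01936 = 0.01291 mol
m(Al) = 0.01291 × 26.98 = 0.3483 g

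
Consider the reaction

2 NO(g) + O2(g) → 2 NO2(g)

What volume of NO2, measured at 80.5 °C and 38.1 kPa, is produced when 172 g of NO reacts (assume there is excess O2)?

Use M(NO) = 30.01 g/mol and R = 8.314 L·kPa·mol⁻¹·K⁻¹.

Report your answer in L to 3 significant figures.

n(NO) = 172.0 / 30.01 = 5.731 mol
n(NO2) = (2/2) × 5.731 = 5.731 mol
V = nRT/P = 5.731 × 8.314 × 353.65 / 38.1 = 442.3 L

442 L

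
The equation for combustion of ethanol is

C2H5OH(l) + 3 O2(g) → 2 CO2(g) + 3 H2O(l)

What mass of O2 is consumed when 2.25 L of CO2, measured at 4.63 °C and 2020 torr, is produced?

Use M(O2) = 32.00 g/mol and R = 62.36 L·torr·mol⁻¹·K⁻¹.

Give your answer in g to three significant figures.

n(CO2) = PV/RT = (2020 × 2.25) / (62.36 × 277.78) = 0.2624 mol
n(O2) = (3/2) × 0.2624 = 0.3936 mol
m(O2) = 0.3936 × 32.00 = 12.60 g

12.6 g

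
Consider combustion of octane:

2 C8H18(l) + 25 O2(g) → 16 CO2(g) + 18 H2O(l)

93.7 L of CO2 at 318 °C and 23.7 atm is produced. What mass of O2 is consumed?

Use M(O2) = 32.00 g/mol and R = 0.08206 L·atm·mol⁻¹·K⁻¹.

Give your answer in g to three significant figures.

2290 g

n(CO2) = PV/RT = (23.7 × 93.7) / (0.08206 × 591.15) = 45.78 mol
n(O2) = (25/16) × 45.78 = 71.53 mol
m(O2) = 71.53 × 32.00 = 2289 g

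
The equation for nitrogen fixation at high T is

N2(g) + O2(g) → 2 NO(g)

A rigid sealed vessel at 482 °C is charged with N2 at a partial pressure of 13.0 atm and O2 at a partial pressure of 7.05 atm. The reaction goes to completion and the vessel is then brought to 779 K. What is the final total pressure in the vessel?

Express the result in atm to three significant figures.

With V and T fixed, P_i ∝ n_i, so the mole ratios apply directly to partial pressures at 482 °C.
P(O2) required for 13.0 atm of N2 = (1/1) × 13.0 = 13.00 atm; available 7.05 atm, so O2 is limiting.
P(N2) remaining = 13.0 − (1/1) × 7.05 = 5.950 atm
P(gaseous products) = (2)/1 × 7.05 = 14.10 atm
P_total at 482 °C = 5.950 + 14.10 = 20.05 atm
Scaling to 779 K: P = 20.05 × 779/755.15 = 20.68 atm

20.7 atm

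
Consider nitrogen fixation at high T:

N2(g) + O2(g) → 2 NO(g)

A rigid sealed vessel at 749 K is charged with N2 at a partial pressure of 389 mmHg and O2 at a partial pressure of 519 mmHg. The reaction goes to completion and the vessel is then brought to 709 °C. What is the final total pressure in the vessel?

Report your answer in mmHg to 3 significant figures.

1190 mmHg

Because the vessel is rigid and T is held at 749 K, work the stoichiometry in partial pressures (P_i = n_iRT/V).
P(O2) required for 389 mmHg of N2 = (1/1) × 389 = 389.0 mmHg; available 519 mmHg, so N2 is limiting.
P(O2) remaining = 519 − (1/1) × 389 = 130.0 mmHg
P(gaseous products) = (2)/1 × 389 = 778.0 mmHg
P_total at 749 K = 130.0 + 778.0 = 908.0 mmHg
Scaling to 709 °C: P = 908.0 × 982.15/749 = 1191 mmHg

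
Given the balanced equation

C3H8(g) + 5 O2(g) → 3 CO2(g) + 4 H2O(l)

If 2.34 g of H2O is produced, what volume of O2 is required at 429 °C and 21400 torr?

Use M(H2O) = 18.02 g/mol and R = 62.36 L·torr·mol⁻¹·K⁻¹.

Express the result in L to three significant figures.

n(H2O) = 2.340 / 18.02 = 0.1299 mol
n(O2) = (5/4) × 0.1299 = 0.1624 mol
V = nRT/P = 0.1624 × 62.36 × 702.15 / 21400 = 0.3323 L

0.332 L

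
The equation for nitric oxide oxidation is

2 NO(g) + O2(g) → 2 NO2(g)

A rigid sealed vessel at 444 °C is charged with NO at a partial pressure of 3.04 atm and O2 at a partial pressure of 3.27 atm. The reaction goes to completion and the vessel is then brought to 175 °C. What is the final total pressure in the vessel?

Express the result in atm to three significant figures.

2.99 atm

With V and T fixed, P_i ∝ n_i, so the mole ratios apply directly to partial pressures at 444 °C.
P(O2) required for 3.04 atm of NO = (1/2) × 3.04 = 1.520 atm; available 3.27 atm, so NO is limiting.
P(O2) remaining = 3.27 − (1/2) × 3.04 = 1.750 atm
P(gaseous products) = (2)/2 × 3.04 = 3.040 atm
P_total at 444 °C = 1.750 + 3.040 = 4.790 atm
Scaling to 175 °C: P = 4.790 × 448.15/717.15 = 2.993 atm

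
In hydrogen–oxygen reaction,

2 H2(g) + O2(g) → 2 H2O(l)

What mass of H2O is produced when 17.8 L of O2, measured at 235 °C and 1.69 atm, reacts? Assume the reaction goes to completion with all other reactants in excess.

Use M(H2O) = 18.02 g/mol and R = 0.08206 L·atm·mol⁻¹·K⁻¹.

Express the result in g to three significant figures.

n(O2) = PV/RT = (1.69 × 17.8) / (0.08206 × 508.15) = 0.7214 mol
n(H2O) = (2/1) × 0.7214 = 1.443 mol
m(H2O) = 1.443 × 18.02 = 26.00 g

26.0 g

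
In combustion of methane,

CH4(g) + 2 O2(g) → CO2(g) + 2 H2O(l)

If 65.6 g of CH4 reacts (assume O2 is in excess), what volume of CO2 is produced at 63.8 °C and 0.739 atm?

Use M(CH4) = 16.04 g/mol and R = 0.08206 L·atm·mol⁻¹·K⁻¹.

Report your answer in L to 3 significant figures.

153 L

n(CH4) = 65.60 / 16.04 = 4.090 mol
n(CO2) = (1/1) × 4.090 = 4.090 mol
V = nRT/P = 4.090 × 0.08206 × 336.95 / 0.739 = 153.0 L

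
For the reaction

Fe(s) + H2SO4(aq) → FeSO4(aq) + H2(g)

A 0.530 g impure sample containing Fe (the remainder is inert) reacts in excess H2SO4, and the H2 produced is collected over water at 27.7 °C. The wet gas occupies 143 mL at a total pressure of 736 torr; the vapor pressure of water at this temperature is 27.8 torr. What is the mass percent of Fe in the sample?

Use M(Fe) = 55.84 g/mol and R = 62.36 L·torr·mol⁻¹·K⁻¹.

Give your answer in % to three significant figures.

P(H2) = 736 − 27.8 = 708.2 torr
n(H2) = PV/RT = (708.2 × 0.1430) / (62.36 × 300.85) = 0.005398 mol
n(Fe) = (1/1) × 0.005398 = 0.005398 mol
m(Fe) = 0.005398 × 55.84 = 0.3014 g
%Fe = 0.3014 / 0.530 × 100 = 56.87%

56.9 %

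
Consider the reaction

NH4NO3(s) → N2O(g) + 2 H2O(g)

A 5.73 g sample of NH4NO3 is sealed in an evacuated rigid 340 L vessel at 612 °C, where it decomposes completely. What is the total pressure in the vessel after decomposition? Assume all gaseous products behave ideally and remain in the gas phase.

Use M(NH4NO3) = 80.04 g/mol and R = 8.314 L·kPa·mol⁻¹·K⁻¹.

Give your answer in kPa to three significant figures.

n(NH4NO3) = 5.73 / 80.04 = 0.07159 mol
n(gas produced) = (3/1) × 0.07159 = 0.2148 mol
P = nRT/V = 0.2148 × 8.314 × 885.15 / 340 = 4.649 kPa

4.65 kPa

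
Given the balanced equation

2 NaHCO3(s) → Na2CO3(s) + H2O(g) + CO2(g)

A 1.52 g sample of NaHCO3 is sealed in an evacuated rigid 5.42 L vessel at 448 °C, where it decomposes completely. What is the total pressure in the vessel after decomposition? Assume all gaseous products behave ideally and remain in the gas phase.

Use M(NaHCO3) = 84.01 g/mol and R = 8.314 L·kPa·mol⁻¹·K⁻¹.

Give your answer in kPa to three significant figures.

20.0 kPa

n(NaHCO3) = 1.52 / 84.01 = 0.01809 mol
n(gas produced) = (2/2) × 0.01809 = 0.01809 mol
P = nRT/V = 0.01809 × 8.314 × 721.15 / 5.42 = 20.01 kPa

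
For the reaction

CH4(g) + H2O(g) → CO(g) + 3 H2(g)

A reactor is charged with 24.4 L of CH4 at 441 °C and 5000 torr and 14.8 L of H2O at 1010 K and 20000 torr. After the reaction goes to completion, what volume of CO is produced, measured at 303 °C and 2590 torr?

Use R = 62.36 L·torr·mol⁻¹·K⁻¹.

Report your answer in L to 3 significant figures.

n(CH4) = PV/RT = (5000 × 24.4) / (62.36 × 714.15) = 2.739 mol
n(H2O) = PV/RT = (20000 × 14.8) / (62.36 × 1010) = 4.700 mol
For 2.739 mol CH4, stoichiometry requires (1/1) × 2.739 = 2.739 mol H2O; 4.700 mol is available, so CH4 is limiting.
n(CO) = (1/1) × 2.739 = 2.739 mol
V(CO) = nRT/P = 2.739 × 62.36 × 576.15 / 2590 = 38.00 L

38.0 L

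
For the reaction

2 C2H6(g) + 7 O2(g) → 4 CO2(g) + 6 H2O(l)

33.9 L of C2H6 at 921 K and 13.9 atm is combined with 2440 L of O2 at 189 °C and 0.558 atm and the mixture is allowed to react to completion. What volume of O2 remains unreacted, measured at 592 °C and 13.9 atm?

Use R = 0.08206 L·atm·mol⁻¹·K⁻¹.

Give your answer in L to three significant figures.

71.9 L

n(C2H6) = PV/RT = (13.9 × 33.9) / (0.08206 × 921) = 6.235 mol
n(O2) = PV/RT = (0.558 × 2440) / (0.08206 × 462.15) = 35.90 mol
For 6.235 mol C2H6, stoichiometry requires (7/2) × 6.235 = 21.82 mol O2; 35.90 mol is available, so C2H6 is limiting.
n(O2) consumed = (7/2) × 6.235 = 21.82 mol; remaining = 35.90 − 21.82 = 14.08 mol
V(O2) = nRT/P = 14.08 × 0.08206 × 865.15 / 13.9 = 71.91 L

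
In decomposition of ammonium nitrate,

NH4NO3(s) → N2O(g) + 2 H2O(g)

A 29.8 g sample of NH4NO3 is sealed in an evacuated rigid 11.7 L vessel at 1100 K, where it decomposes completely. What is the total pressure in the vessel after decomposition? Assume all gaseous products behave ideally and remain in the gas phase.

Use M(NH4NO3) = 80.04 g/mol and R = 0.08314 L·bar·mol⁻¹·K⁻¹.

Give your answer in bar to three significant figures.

8.73 bar

n(NH4NO3) = 29.8 / 80.04 = 0.3723 mol
n(gas produced) = (3/1) × 0.3723 = 1.117 mol
P = nRT/V = 1.117 × 0.08314 × 1100 / 11.7 = 8.731 bar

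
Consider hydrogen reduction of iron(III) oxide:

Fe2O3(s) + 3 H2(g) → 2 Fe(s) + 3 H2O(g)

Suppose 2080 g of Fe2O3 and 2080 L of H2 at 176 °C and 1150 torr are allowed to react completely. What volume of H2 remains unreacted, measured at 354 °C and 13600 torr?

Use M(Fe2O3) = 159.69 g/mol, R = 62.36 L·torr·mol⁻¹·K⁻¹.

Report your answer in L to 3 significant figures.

n(Fe2O3) = 2080 / 159.69 = 13.03 mol
n(H2) = PV/RT = (1150 × 2080) / (62.36 × 449.15) = 85.40 mol
For 13.03 mol Fe2O3, stoichiometry requires (3/1) × 13.03 = 39.09 mol H2; 85.40 mol is available, so Fe2O3 is limiting.
n(H2) consumed = (3/1) × 13.03 = 39.09 mol; remaining = 85.40 − 39.09 = 46.31 mol
V(H2) = nRT/P = 46.31 × 62.36 × 627.15 / 13600 = 133.2 L

133 L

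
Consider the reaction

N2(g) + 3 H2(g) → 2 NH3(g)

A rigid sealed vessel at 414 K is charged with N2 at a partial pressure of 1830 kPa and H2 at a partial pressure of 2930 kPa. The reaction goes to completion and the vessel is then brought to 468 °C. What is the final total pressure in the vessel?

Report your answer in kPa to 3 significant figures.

5020 kPa

At constant V, partial pressures at 414 K are proportional to moles, so apply stoichiometry directly to pressures.
P(H2) required for 1830 kPa of N2 = (3/1) × 1830 = 5490 kPa; available 2930 kPa, so H2 is limiting.
P(N2) remaining = 1830 − (1/3) × 2930 = 853.3 kPa
P(gaseous products) = (2)/3 × 2930 = 1953 kPa
P_total at 414 K = 853.3 + 1953 = 2806 kPa
Scaling to 468 °C: P = 2806 × 741.15/414 = 5023 kPa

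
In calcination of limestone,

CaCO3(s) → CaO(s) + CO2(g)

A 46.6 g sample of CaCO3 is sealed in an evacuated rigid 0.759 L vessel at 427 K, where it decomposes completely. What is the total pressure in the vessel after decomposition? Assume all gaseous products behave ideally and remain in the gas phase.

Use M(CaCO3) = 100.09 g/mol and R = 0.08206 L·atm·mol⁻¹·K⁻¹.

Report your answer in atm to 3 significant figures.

21.5 atm

n(CaCO3) = 46.6 / 100.09 = 0.4656 mol
n(gas produced) = (1/1) × 0.4656 = 0.4656 mol
P = nRT/V = 0.4656 × 0.08206 × 427 / 0.759 = 21.49 atm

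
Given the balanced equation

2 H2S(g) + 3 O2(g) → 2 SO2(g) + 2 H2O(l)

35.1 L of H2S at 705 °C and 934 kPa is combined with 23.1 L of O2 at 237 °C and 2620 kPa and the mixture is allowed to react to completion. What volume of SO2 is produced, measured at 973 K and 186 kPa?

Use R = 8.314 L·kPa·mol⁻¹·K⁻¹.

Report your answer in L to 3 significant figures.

175 L

n(H2S) = PV/RT = (934 × 35.1) / (8.314 × 978.15) = 4.031 mol
n(O2) = PV/RT = (2620 × 23.1) / (8.314 × 510.15) = 14.27 mol
For 4.031 mol H2S, stoichiometry requires (3/2) × 4.031 = 6.046 mol O2; 14.27 mol is available, so H2S is limiting.
n(SO2) = (2/2) × 4.031 = 4.031 mol
V(SO2) = nRT/P = 4.031 × 8.314 × 973 / 186 = 175.3 L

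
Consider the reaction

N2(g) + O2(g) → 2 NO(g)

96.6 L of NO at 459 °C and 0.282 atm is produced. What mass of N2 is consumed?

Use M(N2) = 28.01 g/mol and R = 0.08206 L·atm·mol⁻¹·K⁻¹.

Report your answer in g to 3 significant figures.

6.35 g

n(NO) = PV/RT = (0.282 × 96.6) / (0.08206 × 732.15) = 0.4534 mol
n(N2) = (1/2) × 0.4534 = 0.2267 mol
m(N2) = 0.2267 × 28.01 = 6.350 g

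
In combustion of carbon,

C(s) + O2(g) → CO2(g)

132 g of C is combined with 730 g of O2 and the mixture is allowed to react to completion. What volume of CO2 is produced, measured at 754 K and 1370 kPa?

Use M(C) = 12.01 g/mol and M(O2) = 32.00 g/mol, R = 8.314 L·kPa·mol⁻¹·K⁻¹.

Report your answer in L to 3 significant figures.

50.3 L

n(C) = 132 / 12.01 = 10.99 mol
n(O2) = 730 / 32.00 = 22.81 mol
For 10.99 mol C, stoichiometry requires (1/1) × 10.99 = 10.99 mol O2; 22.81 mol is available, so C is limiting.
n(CO2) = (1/1) × 10.99 = 10.99 mol
V(CO2) = nRT/P = 10.99 × 8.314 × 754 / 1370 = 50.29 L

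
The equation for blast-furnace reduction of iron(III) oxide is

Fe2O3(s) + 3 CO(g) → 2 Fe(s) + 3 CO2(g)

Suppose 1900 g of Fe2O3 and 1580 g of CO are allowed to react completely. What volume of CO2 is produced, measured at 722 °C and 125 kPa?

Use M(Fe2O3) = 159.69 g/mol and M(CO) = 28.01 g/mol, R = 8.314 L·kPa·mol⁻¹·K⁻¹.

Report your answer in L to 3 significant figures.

2360 L

n(Fe2O3) = 1900 / 159.69 = 11.90 mol
n(CO) = 1580 / 28.01 = 56.41 mol
For 11.90 mol Fe2O3, stoichiometry requires (3/1) × 11.90 = 35.70 mol CO; 56.41 mol is available, so Fe2O3 is limiting.
n(CO2) = (3/1) × 11.90 = 35.70 mol
V(CO2) = nRT/P = 35.70 × 8.314 × 995.15 / 125 = 2363 L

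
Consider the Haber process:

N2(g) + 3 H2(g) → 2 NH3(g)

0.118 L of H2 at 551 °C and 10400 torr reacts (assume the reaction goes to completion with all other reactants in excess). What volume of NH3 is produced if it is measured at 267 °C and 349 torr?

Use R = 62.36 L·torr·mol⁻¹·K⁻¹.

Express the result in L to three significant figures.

1.54 L

n(H2) = PV/RT = (10400 × 0.118) / (62.36 × 824.15) = 0.02388 mol
n(NH3) = (2/3) × 0.02388 = 0.01592 mol
V = nRT/P = 0.01592 × 62.36 × 540.15 / 349 = 1.537 L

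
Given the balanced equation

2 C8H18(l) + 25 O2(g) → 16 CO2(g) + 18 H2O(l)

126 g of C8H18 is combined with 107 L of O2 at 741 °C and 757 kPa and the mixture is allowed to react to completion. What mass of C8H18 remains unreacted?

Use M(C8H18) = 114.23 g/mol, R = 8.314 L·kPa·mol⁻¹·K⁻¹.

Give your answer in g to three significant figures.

n(C8H18) = 126 / 114.23 = 1.103 mol
n(O2) = PV/RT = (757 × 107) / (8.314 × 1014.15) = 9.607 mol
For 1.103 mol C8H18, stoichiometry requires (25/2) × 1.103 = 13.79 mol O2; 9.607 mol is available, so O2 is limiting.
n(C8H18) consumed = (2/25) × 9.607 = 0.7686 mol; remaining = 1.103 − 0.7686 = 0.3344 mol
m(C8H18) = 0.3344 × 114.23 = 38.20 g

38.2 g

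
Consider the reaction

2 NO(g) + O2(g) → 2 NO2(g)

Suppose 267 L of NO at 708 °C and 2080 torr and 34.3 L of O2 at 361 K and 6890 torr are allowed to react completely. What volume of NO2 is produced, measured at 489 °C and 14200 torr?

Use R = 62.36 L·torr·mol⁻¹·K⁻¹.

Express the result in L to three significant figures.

n(NO) = PV/RT = (2080 × 267) / (62.36 × 981.15) = 9.077 mol
n(O2) = PV/RT = (6890 × 34.3) / (62.36 × 361) = 10.50 mol
For 9.077 mol NO, stoichiometry requires (1/2) × 9.077 = 4.538 mol O2; 10.50 mol is available, so NO is limiting.
n(NO2) = (2/2) × 9.077 = 9.077 mol
V(NO2) = nRT/P = 9.077 × 62.36 × 762.15 / 14200 = 30.38 L

30.4 L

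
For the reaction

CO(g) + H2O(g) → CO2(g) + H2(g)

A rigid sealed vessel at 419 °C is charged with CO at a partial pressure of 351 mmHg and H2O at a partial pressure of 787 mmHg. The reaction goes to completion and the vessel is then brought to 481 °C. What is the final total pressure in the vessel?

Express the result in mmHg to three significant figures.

With V and T fixed, P_i ∝ n_i, so the mole ratios apply directly to partial pressures at 419 °C.
P(H2O) required for 351 mmHg of CO = (1/1) × 351 = 351.0 mmHg; available 787 mmHg, so CO is limiting.
P(H2O) remaining = 787 − (1/1) × 351 = 436.0 mmHg
P(gaseous products) = (1+1)/1 × 351 = 702.0 mmHg
P_total at 419 °C = 436.0 + 702.0 = 1138 mmHg
Scaling to 481 °C: P = 1138 × 754.15/692.15 = 1240 mmHg

1240 mmHg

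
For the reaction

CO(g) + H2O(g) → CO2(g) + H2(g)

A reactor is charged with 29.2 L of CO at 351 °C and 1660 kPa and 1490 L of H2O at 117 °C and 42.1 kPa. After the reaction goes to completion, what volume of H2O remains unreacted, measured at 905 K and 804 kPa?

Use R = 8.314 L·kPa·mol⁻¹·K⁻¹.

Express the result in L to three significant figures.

93.6 L

n(CO) = PV/RT = (1660 × 29.2) / (8.314 × 624.15) = 9.341 mol
n(H2O) = PV/RT = (42.1 × 1490) / (8.314 × 390.15) = 19.34 mol
For 9.341 mol CO, stoichiometry requires (1/1) × 9.341 = 9.341 mol H2O; 19.34 mol is available, so CO is limiting.
n(H2O) consumed = (1/1) × 9.341 = 9.341 mol; remaining = 19.34 − 9.341 = 9.999 mol
V(H2O) = nRT/P = 9.999 × 8.314 × 905 / 804 = 93.57 L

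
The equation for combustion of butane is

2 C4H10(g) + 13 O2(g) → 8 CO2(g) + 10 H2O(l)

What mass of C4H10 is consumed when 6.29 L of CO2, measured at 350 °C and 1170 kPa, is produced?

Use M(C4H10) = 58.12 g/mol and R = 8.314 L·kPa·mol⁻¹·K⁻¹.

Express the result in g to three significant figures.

20.6 g

n(CO2) = PV/RT = (1170 × 6.29) / (8.314 × 623.15) = 1.420 mol
n(C4H10) = (2/8) × 1.420 = 0.3550 mol
m(C4H10) = 0.3550 × 58.12 = 20.63 g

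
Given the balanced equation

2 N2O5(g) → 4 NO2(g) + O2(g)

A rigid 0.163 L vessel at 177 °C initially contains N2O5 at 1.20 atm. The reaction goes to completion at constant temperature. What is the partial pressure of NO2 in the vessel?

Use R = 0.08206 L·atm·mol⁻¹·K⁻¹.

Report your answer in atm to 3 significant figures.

2.40 atm

n(N2O5)₀ = PV/RT = (1.20 × 0.163) / (0.08206 × 450.15) = 0.005295 mol
n(NO2) = (4/2) × 0.005295 = 0.01059 mol
P(NO2) = nRT/V = 0.01059 × 0.08206 × 450.15 / 0.163 = 2.400 atm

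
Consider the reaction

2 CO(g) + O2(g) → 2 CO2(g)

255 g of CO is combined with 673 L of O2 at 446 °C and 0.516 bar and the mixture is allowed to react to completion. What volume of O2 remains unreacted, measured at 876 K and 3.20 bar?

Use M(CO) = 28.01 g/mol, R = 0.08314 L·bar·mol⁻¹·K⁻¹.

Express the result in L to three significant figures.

28.6 L

n(CO) = 255 / 28.01 = 9.104 mol
n(O2) = PV/RT = (0.516 × 673) / (0.08314 × 719.15) = 5.808 mol
For 9.104 mol CO, stoichiometry requires (1/2) × 9.104 = 4.552 mol O2; 5.808 mol is available, so CO is limiting.
n(O2) consumed = (1/2) × 9.104 = 4.552 mol; remaining = 5.808 − 4.552 = 1.256 mol
V(O2) = nRT/P = 1.256 × 0.08314 × 876 / 3.20 = 28.59 L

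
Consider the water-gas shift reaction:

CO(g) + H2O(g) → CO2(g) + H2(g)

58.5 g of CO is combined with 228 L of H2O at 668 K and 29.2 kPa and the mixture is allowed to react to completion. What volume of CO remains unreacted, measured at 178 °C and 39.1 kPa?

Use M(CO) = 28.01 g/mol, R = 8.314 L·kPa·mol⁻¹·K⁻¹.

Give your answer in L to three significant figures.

n(CO) = 58.5 / 28.01 = 2.089 mol
n(H2O) = PV/RT = (29.2 × 228) / (8.314 × 668) = 1.199 mol
For 2.089 mol CO, stoichiometry requires (1/1) × 2.089 = 2.089 mol H2O; 1.199 mol is available, so H2O is limiting.
n(CO) consumed = (1/1) × 1.199 = 1.199 mol; remaining = 2.089 − 1.199 = 0.8900 mol
V(CO) = nRT/P = 0.8900 × 8.314 × 451.15 / 39.1 = 85.38 L

85.4 L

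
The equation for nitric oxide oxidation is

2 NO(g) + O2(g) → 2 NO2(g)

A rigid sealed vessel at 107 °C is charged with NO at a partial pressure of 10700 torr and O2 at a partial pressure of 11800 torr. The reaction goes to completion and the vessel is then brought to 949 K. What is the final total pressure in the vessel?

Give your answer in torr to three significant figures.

42800 torr

At constant V, partial pressures at 107 °C are proportional to moles, so apply stoichiometry directly to pressures.
P(O2) required for 10700 torr of NO = (1/2) × 10700 = 5350 torr; available 11800 torr, so NO is limiting.
P(O2) remaining = 11800 − (1/2) × 10700 = 6450 torr
P(gaseous products) = (2)/2 × 10700 = 10700 torr
P_total at 107 °C = 6450 + 10700 = 17150 torr
Scaling to 949 K: P = 17150 × 949/380.15 = 42810 torr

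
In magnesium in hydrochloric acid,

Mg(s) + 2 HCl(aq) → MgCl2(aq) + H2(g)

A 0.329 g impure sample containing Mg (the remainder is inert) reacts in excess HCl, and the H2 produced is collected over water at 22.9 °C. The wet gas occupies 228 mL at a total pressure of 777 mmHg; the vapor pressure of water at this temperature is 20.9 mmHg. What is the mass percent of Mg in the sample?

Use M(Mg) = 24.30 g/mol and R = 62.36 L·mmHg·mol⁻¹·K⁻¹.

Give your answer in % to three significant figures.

69.0 %

P(H2) = 777 − 20.9 = 756.1 mmHg
n(H2) = PV/RT = (756.1 × 0.2280) / (62.36 × 296.05) = 0.009338 mol
n(Mg) = (1/1) × 0.009338 = 0.009338 mol
m(Mg) = 0.009338 × 24.30 = 0.2269 g
%Mg = 0.2269 / 0.329 × 100 = 68.97%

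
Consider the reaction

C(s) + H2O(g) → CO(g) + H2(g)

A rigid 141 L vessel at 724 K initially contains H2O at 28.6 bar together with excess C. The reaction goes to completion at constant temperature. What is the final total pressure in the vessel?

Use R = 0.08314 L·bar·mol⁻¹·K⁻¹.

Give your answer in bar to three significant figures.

Rigid vessel, constant T ⇒ P scales with total gas moles (1 → 2).
P_final = (2/1) × 28.6 = 57.20 bar

57.2 bar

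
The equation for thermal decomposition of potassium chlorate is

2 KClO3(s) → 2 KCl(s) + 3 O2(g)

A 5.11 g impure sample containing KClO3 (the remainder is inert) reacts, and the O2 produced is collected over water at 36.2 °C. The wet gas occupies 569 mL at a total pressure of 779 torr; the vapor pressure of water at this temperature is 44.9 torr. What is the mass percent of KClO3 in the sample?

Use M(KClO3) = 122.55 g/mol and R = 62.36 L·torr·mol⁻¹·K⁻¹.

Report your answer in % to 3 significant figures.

P(O2) = 779 − 44.9 = 734.1 torr
n(O2) = PV/RT = (734.1 × 0.5690) / (62.36 × 309.35) = 0.02165 mol
n(KClO3) = (2/3) × 0.02165 = 0.01443 mol
m(KClO3) = 0.01443 × 122.55 = 1.768 g
%KClO3 = 1.768 / 5.11 × 100 = 34.60%

34.6 %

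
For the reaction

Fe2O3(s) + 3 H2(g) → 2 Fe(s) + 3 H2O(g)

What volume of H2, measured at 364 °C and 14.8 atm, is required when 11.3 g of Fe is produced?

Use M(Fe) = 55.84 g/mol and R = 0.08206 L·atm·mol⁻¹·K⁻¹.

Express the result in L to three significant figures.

n(Fe) = 11.30 / 55.84 = 0.2024 mol
n(H2) = (3/2) × 0.2024 = 0.3036 mol
V = nRT/P = 0.3036 × 0.08206 × 637.15 / 14.8 = 1.073 L

1.07 L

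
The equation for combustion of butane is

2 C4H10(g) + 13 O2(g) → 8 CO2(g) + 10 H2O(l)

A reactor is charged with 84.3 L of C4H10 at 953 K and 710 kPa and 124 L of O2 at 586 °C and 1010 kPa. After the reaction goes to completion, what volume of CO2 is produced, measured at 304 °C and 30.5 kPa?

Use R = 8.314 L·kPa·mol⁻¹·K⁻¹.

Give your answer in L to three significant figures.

n(C4H10) = PV/RT = (710 × 84.3) / (8.314 × 953) = 7.554 mol
n(O2) = PV/RT = (1010 × 124) / (8.314 × 859.15) = 17.53 mol
For 7.554 mol C4H10, stoichiometry requires (13/2) × 7.554 = 49.10 mol O2; 17.53 mol is available, so O2 is limiting.
n(CO2) = (8/13) × 17.53 = 10.79 mol
V(CO2) = nRT/P = 10.79 × 8.314 × 577.15 / 30.5 = 1698 L

1700 L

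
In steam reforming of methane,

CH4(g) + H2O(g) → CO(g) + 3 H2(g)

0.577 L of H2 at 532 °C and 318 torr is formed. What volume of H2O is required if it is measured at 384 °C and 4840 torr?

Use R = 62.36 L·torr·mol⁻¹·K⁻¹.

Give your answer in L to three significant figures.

n(H2) = PV/RT = (318 × 0.577) / (62.36 × 805.15) = 0.003654 mol
n(H2O) = (1/3) × 0.003654 = 0.001218 mol
V = nRT/P = 0.001218 × 62.36 × 657.15 / 4840 = 0.01031 L

0.0103 L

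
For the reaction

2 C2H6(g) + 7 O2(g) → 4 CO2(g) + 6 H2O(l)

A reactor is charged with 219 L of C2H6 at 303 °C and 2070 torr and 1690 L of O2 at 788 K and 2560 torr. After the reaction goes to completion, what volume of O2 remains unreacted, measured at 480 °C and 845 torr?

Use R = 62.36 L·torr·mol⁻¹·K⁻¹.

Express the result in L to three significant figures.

n(C2H6) = PV/RT = (2070 × 219) / (62.36 × 576.15) = 12.62 mol
n(O2) = PV/RT = (2560 × 1690) / (62.36 × 788) = 88.04 mol
For 12.62 mol C2H6, stoichiometry requires (7/2) × 12.62 = 44.17 mol O2; 88.04 mol is available, so C2H6 is limiting.
n(O2) consumed = (7/2) × 12.62 = 44.17 mol; remaining = 88.04 − 44.17 = 43.87 mol
V(O2) = nRT/P = 43.87 × 62.36 × 753.15 / 845 = 2438 L

2440 L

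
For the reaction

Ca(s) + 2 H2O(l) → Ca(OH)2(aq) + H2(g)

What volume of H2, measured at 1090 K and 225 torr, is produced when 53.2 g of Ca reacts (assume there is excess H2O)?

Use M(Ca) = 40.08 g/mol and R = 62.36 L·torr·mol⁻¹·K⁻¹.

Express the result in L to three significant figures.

n(Ca) = 53.20 / 40.08 = 1.327 mol
n(H2) = (1/1) × 1.327 = 1.327 mol
V = nRT/P = 1.327 × 62.36 × 1090 / 225 = 400.9 L

401 L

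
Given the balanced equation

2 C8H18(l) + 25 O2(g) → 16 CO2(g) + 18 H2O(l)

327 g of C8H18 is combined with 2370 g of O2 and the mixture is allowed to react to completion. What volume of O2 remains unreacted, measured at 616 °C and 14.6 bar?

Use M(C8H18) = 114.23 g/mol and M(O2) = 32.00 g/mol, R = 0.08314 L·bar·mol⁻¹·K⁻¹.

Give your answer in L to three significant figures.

n(C8H18) = 327 / 114.23 = 2.863 mol
n(O2) = 2370 / 32.00 = 74.06 mol
For 2.863 mol C8H18, stoichiometry requires (25/2) × 2.863 = 35.79 mol O2; 74.06 mol is available, so C8H18 is limiting.
n(O2) consumed = (25/2) × 2.863 = 35.79 mol; remaining = 74.06 − 35.79 = 38.27 mol
V(O2) = nRT/P = 38.27 × 0.08314 × 889.15 / 14.6 = 193.8 L

194 L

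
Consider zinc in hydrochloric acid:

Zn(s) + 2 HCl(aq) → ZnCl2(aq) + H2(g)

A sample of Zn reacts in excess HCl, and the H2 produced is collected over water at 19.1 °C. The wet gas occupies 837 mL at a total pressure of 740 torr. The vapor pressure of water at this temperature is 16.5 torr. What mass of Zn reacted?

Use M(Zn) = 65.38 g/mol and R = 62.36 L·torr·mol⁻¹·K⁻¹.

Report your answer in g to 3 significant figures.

P(H2) = 740 − 16.5 = 723.5 torr
n(H2) = PV/RT = (723.5 × 0.8370) / (62.36 × 292.25) = 0.03323 mol
n(Zn) = (1/1) × 0.03323 = 0.03323 mol
m(Zn) = 0.03323 × 65.38 = 2.173 g

2.17 g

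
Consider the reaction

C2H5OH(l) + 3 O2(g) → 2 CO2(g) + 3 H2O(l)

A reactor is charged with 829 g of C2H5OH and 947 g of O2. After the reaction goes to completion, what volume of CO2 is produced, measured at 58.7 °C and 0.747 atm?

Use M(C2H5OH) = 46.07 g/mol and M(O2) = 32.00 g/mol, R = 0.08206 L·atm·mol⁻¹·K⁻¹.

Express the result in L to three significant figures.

719 L

n(C2H5OH) = 829 / 46.07 = 17.99 mol
n(O2) = 947 / 32.00 = 29.59 mol
For 17.99 mol C2H5OH, stoichiometry requires (3/1) × 17.99 = 53.97 mol O2; 29.59 mol is available, so O2 is limiting.
n(CO2) = (2/3) × 29.59 = 19.73 mol
V(CO2) = nRT/P = 19.73 × 0.08206 × 331.85 / 0.747 = 719.2 L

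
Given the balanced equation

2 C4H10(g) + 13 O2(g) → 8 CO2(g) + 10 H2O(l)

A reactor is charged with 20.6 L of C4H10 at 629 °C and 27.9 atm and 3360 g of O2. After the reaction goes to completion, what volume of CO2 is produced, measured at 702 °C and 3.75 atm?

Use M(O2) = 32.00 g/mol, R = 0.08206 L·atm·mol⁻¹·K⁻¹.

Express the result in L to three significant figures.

663 L

n(C4H10) = PV/RT = (27.9 × 20.6) / (0.08206 × 902.15) = 7.764 mol
n(O2) = 3360 / 32.00 = 105.0 mol
For 7.764 mol C4H10, stoichiometry requires (13/2) × 7.764 = 50.47 mol O2; 105.0 mol is available, so C4H10 is limiting.
n(CO2) = (8/2) × 7.764 = 31.06 mol
V(CO2) = nRT/P = 31.06 × 0.08206 × 975.15 / 3.75 = 662.8 L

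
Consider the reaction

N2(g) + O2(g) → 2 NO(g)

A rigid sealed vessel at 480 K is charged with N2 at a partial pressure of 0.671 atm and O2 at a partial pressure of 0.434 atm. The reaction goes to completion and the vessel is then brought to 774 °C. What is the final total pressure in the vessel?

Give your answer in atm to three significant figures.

With V and T fixed, P_i ∝ n_i, so the mole ratios apply directly to partial pressures at 480 K.
P(O2) required for 0.671 atm of N2 = (1/1) × 0.671 = 0.6710 atm; available 0.434 atm, so O2 is limiting.
P(N2) remaining = 0.671 − (1/1) × 0.434 = 0.2370 atm
P(gaseous products) = (2)/1 × 0.434 = 0.8680 atm
P_total at 480 K = 0.2370 + 0.8680 = 1.105 atm
Scaling to 774 °C: P = 1.105 × 1047.15/480 = 2.411 atm

2.41 atm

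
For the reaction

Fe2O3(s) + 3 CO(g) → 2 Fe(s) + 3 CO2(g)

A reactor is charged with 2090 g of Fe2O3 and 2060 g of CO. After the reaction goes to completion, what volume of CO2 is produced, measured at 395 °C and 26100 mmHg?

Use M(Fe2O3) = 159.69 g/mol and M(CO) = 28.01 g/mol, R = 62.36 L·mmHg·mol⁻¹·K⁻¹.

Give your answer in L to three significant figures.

n(Fe2O3) = 2090 / 159.69 = 13.09 mol
n(CO) = 2060 / 28.01 = 73.55 mol
For 13.09 mol Fe2O3, stoichiometry requires (3/1) × 13.09 = 39.27 mol CO; 73.55 mol is available, so Fe2O3 is limiting.
n(CO2) = (3/1) × 13.09 = 39.27 mol
V(CO2) = nRT/P = 39.27 × 62.36 × 668.15 / 26100 = 62.69 L

62.7 L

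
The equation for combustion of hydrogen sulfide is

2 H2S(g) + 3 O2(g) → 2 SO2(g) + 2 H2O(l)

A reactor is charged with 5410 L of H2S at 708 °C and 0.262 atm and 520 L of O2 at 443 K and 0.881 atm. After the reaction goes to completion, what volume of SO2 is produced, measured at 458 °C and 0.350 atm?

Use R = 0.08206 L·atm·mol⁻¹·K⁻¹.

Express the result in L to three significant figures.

1440 L

n(H2S) = PV/RT = (0.262 × 5410) / (0.08206 × 981.15) = 17.60 mol
n(O2) = PV/RT = (0.881 × 520) / (0.08206 × 443) = 12.60 mol
For 17.60 mol H2S, stoichiometry requires (3/2) × 17.60 = 26.40 mol O2; 12.60 mol is available, so O2 is limiting.
n(SO2) = (2/3) × 12.60 = 8.400 mol
V(SO2) = nRT/P = 8.400 × 0.08206 × 731.15 / 0.350 = 1440 L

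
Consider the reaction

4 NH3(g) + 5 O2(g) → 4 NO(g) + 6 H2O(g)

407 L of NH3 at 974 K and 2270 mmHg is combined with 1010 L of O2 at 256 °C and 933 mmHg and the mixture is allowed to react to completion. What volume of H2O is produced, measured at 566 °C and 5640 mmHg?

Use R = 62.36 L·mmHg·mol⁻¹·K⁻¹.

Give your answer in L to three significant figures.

212 L

n(NH3) = PV/RT = (2270 × 407) / (62.36 × 974) = 15.21 mol
n(O2) = PV/RT = (933 × 1010) / (62.36 × 529.15) = 28.56 mol
For 15.21 mol NH3, stoichiometry requires (5/4) × 15.21 = 19.01 mol O2; 28.56 mol is available, so NH3 is limiting.
n(H2O) = (6/4) × 15.21 = 22.82 mol
V(H2O) = nRT/P = 22.82 × 62.36 × 839.15 / 5640 = 211.7 L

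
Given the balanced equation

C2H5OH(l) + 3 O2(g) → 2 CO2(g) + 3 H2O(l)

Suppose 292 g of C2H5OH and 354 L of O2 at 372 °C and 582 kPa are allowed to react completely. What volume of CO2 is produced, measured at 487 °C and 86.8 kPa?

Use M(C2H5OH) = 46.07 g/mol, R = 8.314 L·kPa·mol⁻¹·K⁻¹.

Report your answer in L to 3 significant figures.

n(C2H5OH) = 292 / 46.07 = 6.338 mol
n(O2) = PV/RT = (582 × 354) / (8.314 × 645.15) = 38.41 mol
For 6.338 mol C2H5OH, stoichiometry requires (3/1) × 6.338 = 19.01 mol O2; 38.41 mol is available, so C2H5OH is limiting.
n(CO2) = (2/1) × 6.338 = 12.68 mol
V(CO2) = nRT/P = 12.68 × 8.314 × 760.15 / 86.8 = 923.2 L

923 L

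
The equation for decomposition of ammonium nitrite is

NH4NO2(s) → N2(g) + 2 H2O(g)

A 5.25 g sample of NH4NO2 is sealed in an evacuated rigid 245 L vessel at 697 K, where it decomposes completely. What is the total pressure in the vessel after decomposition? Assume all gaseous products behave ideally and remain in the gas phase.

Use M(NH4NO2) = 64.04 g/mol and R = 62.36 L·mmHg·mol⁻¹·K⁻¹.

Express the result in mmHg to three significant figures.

43.6 mmHg

n(NH4NO2) = 5.25 / 64.04 = 0.08198 mol
n(gas produced) = (3/1) × 0.08198 = 0.2459 mol
P = nRT/V = 0.2459 × 62.36 × 697 / 245 = 43.62 mmHg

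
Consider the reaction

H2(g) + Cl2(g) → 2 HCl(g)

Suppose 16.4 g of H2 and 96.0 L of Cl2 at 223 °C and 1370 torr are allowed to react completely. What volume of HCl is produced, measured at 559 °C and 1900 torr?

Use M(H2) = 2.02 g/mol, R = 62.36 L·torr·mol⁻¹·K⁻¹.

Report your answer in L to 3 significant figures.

n(H2) = 16.4 / 2.02 = 8.119 mol
n(Cl2) = PV/RT = (1370 × 96.0) / (62.36 × 496.15) = 4.251 mol
For 8.119 mol H2, stoichiometry requires (1/1) × 8.119 = 8.119 mol Cl2; 4.251 mol is available, so Cl2 is limiting.
n(HCl) = (2/1) × 4.251 = 8.502 mol
V(HCl) = nRT/P = 8.502 × 62.36 × 832.15 / 1900 = 232.2 L

232 L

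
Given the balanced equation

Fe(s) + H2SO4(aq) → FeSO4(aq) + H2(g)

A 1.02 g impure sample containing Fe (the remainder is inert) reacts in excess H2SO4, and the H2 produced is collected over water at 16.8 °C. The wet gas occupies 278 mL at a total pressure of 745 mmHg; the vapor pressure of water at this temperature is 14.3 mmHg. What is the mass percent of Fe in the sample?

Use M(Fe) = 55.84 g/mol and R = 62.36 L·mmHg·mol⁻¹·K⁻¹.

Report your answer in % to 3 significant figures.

61.5 %

P(H2) = 745 − 14.3 = 730.7 mmHg
n(H2) = PV/RT = (730.7 × 0.2780) / (62.36 × 289.95) = 0.01123 mol
n(Fe) = (1/1) × 0.01123 = 0.01123 mol
m(Fe) = 0.01123 × 55.84 = 0.6271 g
%Fe = 0.6271 / 1.02 × 100 = 61.48%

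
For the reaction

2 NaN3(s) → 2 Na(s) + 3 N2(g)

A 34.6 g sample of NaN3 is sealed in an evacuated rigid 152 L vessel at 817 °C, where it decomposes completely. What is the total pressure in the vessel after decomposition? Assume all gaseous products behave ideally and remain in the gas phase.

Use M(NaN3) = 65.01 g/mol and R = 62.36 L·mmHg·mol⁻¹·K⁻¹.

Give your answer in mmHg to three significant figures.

357 mmHg

n(NaN3) = 34.6 / 65.01 = 0.5322 mol
n(gas produced) = (3/2) × 0.5322 = 0.7983 mol
P = nRT/V = 0.7983 × 62.36 × 1090.15 / 152 = 357.0 mmHg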